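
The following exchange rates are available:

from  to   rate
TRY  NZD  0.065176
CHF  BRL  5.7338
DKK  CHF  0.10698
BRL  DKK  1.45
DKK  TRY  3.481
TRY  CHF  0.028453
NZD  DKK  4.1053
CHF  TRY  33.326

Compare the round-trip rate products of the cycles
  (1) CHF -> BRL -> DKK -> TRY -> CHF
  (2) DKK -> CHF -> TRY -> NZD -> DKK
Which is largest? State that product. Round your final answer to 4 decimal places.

0.9539

(1) 5.7338 × 1.45 × 3.481 × 0.028453 = 0.82346
(2) 0.10698 × 33.326 × 0.065176 × 4.1053 = 0.95393
Highest is cycle (2) at 0.9539 (≤1, no arbitrage).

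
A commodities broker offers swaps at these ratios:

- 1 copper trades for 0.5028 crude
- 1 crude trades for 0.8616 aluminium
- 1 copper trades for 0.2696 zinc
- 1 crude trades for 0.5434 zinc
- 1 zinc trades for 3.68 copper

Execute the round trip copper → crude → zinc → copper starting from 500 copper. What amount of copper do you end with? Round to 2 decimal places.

502.73

500 copper × 0.5028 = 251.4 crude
251.4 crude × 0.5434 = 136.61076 zinc
136.61076 zinc × 3.68 = 502.7275968 copper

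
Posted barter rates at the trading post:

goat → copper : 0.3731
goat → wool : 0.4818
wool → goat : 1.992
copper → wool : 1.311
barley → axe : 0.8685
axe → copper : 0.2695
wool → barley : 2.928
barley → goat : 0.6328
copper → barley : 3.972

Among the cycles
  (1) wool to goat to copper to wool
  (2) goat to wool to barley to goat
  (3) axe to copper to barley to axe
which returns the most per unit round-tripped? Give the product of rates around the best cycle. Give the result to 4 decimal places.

0.9744

(1) 1.992 × 0.3731 × 1.311 = 0.97436
(2) 0.4818 × 2.928 × 0.6328 = 0.89270
(3) 0.2695 × 3.972 × 0.8685 = 0.92969
Highest is cycle (1) at 0.9744 (≤1, no arbitrage).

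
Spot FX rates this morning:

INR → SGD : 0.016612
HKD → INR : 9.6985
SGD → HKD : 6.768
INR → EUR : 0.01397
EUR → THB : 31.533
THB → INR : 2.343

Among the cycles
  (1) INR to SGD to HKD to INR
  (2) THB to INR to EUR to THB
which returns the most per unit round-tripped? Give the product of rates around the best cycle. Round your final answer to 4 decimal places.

1.0904

(1) 0.016612 × 6.768 × 9.6985 = 1.09040
(2) 2.343 × 0.01397 × 31.533 = 1.03213
Highest is cycle (1) at 1.0904 (>1, arbitrage).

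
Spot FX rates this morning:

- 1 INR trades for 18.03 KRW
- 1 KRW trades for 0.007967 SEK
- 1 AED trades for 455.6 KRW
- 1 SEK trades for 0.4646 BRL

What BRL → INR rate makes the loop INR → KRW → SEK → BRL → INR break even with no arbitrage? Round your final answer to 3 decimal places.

14.984

Known legs of the cycle: 18.03 × 0.007967 × 0.4646 = 0.066737471646
For no arbitrage the full-cycle product must be 1, so the missing rate is 1 / 0.066737471646 ≈ 14.98409.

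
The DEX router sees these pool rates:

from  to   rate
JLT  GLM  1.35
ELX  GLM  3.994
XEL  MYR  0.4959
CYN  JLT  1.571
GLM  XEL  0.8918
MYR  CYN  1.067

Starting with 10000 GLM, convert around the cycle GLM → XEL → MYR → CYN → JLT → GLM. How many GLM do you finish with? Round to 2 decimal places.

10000 GLM × 0.8918 = 8918 XEL
8918 XEL × 0.4959 = 4422.4362 MYR
4422.4362 MYR × 1.067 = 4718.7394254 CYN
4718.7394254 CYN × 1.571 = 7413.1396373034 JLT
7413.1396373034 JLT × 1.35 = 10007.73851035959 GLM

10007.74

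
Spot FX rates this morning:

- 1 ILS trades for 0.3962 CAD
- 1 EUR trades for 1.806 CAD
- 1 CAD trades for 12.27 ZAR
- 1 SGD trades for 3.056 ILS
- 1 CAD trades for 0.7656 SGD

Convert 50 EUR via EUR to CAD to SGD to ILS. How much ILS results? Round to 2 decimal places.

211.27

50 EUR × 1.806 = 90.3 CAD
90.3 CAD × 0.7656 = 69.13368 SGD
69.13368 SGD × 3.056 = 211.27252608 ILS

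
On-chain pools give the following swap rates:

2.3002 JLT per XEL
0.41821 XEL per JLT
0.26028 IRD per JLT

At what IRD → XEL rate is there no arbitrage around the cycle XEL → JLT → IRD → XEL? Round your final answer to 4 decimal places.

Known legs of the cycle: 2.3002 × 0.26028 = 0.598696056
For no arbitrage the full-cycle product must be 1, so the missing rate is 1 / 0.598696056 ≈ 1.670297.

1.6703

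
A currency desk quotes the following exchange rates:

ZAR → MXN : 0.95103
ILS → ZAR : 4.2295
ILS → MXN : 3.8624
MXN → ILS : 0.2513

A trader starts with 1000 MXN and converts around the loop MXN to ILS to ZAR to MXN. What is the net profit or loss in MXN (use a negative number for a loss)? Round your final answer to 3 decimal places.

1000 MXN × 0.2513 = 251.3 ILS
251.3 ILS × 4.2295 = 1062.87335 ZAR
1062.87335 ZAR × 0.95103 = 1010.8244420505 MXN
Net change: 1010.8244420505 − 1000 = 10.8244420505 MXN

10.824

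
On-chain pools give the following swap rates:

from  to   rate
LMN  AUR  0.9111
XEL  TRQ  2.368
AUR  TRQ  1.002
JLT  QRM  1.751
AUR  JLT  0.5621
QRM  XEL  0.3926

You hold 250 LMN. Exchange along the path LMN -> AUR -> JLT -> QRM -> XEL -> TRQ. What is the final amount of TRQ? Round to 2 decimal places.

250 LMN × 0.9111 = 227.775 AUR
227.775 AUR × 0.5621 = 128.0323275 JLT
128.0323275 JLT × 1.751 = 224.1846054525 QRM
224.1846054525 QRM × 0.3926 = 88.0148761006515 XEL
88.0148761006515 XEL × 2.368 = 208.419226606342752 TRQ

208.42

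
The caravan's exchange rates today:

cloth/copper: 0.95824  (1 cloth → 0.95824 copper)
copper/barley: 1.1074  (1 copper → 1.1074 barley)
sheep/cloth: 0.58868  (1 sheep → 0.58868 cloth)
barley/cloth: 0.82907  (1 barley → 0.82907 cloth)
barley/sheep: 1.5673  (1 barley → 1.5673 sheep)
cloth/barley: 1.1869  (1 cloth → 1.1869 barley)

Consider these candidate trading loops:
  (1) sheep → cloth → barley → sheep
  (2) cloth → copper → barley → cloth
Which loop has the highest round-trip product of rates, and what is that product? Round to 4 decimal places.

(1) 0.58868 × 1.1869 × 1.5673 = 1.09508
(2) 0.95824 × 1.1074 × 0.82907 = 0.87977
Highest is cycle (1) at 1.0951 (>1, arbitrage).

1.0951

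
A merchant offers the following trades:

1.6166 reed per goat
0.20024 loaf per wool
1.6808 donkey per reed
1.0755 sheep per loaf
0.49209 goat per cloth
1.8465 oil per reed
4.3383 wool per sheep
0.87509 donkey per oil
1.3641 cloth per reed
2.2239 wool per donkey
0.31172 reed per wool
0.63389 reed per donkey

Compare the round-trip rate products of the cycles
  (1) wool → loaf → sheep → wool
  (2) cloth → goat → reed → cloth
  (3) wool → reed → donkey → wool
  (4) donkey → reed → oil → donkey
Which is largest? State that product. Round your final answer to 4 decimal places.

1.1652

(1) 0.20024 × 1.0755 × 4.3383 = 0.93429
(2) 0.49209 × 1.6166 × 1.3641 = 1.08516
(3) 0.31172 × 1.6808 × 2.2239 = 1.16519
(4) 0.63389 × 1.8465 × 0.87509 = 1.02427
Highest is cycle (3) at 1.1652 (>1, arbitrage).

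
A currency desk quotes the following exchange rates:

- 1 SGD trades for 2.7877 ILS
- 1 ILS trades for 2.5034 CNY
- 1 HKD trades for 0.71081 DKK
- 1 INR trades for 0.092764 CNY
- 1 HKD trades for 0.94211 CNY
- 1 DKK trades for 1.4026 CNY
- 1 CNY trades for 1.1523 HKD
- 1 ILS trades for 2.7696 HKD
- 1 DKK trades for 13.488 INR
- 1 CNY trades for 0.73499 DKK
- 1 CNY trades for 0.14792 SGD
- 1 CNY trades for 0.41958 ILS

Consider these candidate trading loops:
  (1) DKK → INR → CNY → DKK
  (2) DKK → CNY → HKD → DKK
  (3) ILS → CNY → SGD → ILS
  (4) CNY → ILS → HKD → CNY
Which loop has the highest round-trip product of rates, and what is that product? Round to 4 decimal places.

1.1488

(1) 13.488 × 0.092764 × 0.73499 = 0.91962
(2) 1.4026 × 1.1523 × 0.71081 = 1.14882
(3) 2.5034 × 0.14792 × 2.7877 = 1.03229
(4) 0.41958 × 2.7696 × 0.94211 = 1.09480
Highest is cycle (2) at 1.1488 (>1, arbitrage).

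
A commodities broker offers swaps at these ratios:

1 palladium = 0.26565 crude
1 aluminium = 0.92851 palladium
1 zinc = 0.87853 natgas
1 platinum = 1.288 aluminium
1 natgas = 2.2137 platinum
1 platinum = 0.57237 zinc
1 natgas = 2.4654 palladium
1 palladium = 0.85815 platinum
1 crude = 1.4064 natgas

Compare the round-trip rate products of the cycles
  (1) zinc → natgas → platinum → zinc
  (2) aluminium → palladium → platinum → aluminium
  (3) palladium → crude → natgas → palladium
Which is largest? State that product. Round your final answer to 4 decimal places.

1.1131

(1) 0.87853 × 2.2137 × 0.57237 = 1.11315
(2) 0.92851 × 0.85815 × 1.288 = 1.02628
(3) 0.26565 × 1.4064 × 2.4654 = 0.92110
Highest is cycle (1) at 1.1131 (>1, arbitrage).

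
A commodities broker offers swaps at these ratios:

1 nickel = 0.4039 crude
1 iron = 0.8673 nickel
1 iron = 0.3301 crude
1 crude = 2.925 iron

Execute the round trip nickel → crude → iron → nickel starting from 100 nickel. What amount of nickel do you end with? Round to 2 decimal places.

102.46

100 nickel × 0.4039 = 40.39 crude
40.39 crude × 2.925 = 118.14075 iron
118.14075 iron × 0.8673 = 102.463472475 nickel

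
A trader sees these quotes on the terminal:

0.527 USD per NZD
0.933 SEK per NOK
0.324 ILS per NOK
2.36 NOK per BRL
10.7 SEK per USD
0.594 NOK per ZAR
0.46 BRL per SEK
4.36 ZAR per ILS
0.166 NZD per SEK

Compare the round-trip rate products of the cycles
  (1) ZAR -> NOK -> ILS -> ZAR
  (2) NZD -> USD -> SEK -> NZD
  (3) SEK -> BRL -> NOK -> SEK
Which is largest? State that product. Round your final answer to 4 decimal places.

1.0129

(1) 0.594 × 0.324 × 4.36 = 0.83911
(2) 0.527 × 10.7 × 0.166 = 0.93606
(3) 0.46 × 2.36 × 0.933 = 1.01286
Highest is cycle (3) at 1.0129 (>1, arbitrage).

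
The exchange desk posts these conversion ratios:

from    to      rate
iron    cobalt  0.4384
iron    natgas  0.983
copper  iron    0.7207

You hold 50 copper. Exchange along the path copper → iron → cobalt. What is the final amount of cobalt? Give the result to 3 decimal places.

15.798

50 copper × 0.7207 = 36.035 iron
36.035 iron × 0.4384 = 15.797744 cobalt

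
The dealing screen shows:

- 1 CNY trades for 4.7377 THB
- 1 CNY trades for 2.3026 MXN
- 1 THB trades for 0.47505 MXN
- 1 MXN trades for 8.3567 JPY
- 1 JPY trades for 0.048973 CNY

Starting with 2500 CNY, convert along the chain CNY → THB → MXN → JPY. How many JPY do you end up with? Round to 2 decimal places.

2500 CNY × 4.7377 = 11844.25 THB
11844.25 THB × 0.47505 = 5626.6109625 MXN
5626.6109625 MXN × 8.3567 = 47019.89983032375 JPY

47019.90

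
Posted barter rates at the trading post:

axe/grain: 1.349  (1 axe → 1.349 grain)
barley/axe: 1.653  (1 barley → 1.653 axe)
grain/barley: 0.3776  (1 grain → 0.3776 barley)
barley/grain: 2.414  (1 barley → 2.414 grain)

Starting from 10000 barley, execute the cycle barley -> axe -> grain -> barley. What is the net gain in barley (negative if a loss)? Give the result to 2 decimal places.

10000 barley × 1.653 = 16530 axe
16530 axe × 1.349 = 22298.97 grain
22298.97 grain × 0.3776 = 8420.091072 barley
Net change: 8420.091072 − 10000 = -1579.908928 barley

-1579.91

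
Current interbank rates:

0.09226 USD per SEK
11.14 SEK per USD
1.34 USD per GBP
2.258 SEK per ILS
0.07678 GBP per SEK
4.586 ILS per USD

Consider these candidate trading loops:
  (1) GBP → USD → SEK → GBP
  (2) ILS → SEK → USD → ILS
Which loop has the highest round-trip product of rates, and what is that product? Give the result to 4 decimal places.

1.1461

(1) 1.34 × 11.14 × 0.07678 = 1.14614
(2) 2.258 × 0.09226 × 4.586 = 0.95537
Highest is cycle (1) at 1.1461 (>1, arbitrage).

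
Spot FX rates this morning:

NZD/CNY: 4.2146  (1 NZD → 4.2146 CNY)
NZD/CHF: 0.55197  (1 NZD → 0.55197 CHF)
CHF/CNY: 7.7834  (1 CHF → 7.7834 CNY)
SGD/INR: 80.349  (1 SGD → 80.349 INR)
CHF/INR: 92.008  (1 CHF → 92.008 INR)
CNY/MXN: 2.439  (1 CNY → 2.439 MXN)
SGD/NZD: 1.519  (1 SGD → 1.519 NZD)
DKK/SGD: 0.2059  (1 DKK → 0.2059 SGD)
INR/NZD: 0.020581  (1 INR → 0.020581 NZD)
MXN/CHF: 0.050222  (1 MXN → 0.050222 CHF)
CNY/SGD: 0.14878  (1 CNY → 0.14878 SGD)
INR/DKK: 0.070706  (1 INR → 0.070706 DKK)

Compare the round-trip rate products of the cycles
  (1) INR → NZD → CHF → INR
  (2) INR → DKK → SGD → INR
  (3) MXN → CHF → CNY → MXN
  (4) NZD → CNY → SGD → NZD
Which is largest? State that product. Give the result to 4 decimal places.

1.1698

(1) 0.020581 × 0.55197 × 92.008 = 1.04522
(2) 0.070706 × 0.2059 × 80.349 = 1.16975
(3) 0.050222 × 7.7834 × 2.439 = 0.95340
(4) 4.2146 × 0.14878 × 1.519 = 0.95249
Highest is cycle (2) at 1.1698 (>1, arbitrage).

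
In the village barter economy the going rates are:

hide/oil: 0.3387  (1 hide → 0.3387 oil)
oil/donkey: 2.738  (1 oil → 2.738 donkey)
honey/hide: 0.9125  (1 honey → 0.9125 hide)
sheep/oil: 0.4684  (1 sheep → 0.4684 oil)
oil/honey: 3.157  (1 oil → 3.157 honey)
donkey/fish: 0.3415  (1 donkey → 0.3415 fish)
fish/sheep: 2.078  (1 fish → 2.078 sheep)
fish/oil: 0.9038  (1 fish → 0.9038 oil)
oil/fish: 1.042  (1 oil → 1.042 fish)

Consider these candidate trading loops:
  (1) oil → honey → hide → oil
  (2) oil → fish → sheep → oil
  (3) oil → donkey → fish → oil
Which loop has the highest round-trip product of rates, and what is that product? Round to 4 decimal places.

1.0142

(1) 3.157 × 0.9125 × 0.3387 = 0.97571
(2) 1.042 × 2.078 × 0.4684 = 1.01422
(3) 2.738 × 0.3415 × 0.9038 = 0.84508
Highest is cycle (2) at 1.0142 (>1, arbitrage).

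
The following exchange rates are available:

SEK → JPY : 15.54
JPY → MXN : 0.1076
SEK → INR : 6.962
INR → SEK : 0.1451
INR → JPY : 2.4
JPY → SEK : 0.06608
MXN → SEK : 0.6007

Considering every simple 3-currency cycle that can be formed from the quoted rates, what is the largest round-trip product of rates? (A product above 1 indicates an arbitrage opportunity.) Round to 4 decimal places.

SEK→INR→JPY→SEK: 6.962 × 2.4 × 0.06608 = 1.10412
SEK→JPY→MXN→SEK: 15.54 × 0.1076 × 0.6007 = 1.00443
Maximum is SEK→INR→JPY→SEK at 1.1041; arbitrage exists.

1.1041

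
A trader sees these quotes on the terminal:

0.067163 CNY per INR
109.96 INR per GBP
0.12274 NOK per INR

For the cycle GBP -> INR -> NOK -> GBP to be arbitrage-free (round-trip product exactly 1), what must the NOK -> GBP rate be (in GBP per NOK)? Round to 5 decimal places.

Known legs of the cycle: 109.96 × 0.12274 = 13.4964904
For no arbitrage the full-cycle product must be 1, so the missing rate is 1 / 13.4964904 ≈ 0.0740933.

0.07409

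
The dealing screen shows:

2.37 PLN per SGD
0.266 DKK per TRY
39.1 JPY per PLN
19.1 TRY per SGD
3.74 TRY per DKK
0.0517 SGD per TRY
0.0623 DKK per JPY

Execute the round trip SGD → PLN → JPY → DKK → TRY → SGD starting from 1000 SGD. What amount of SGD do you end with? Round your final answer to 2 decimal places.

1000 SGD × 2.37 = 2370 PLN
2370 PLN × 39.1 = 92667 JPY
92667 JPY × 0.0623 = 5773.1541 DKK
5773.1541 DKK × 3.74 = 21591.596334 TRY
21591.596334 TRY × 0.0517 = 1116.2855304678 SGD

1116.29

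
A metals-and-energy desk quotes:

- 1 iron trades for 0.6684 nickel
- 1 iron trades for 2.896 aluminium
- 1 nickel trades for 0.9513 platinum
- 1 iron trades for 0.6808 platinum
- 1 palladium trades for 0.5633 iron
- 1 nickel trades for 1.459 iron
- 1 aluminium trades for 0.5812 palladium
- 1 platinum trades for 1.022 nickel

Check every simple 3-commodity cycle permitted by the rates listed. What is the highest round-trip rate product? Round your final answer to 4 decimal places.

platinum→nickel→iron→platinum: 1.022 × 1.459 × 0.6808 = 1.01514
aluminium→palladium→iron→aluminium: 0.5812 × 0.5633 × 2.896 = 0.94812
Maximum is platinum→nickel→iron→platinum at 1.0151; arbitrage exists.

1.0151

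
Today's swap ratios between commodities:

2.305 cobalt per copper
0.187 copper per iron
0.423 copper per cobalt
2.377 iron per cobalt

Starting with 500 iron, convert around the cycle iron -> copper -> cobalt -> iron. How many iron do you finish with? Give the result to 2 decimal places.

500 iron × 0.187 = 93.5 copper
93.5 copper × 2.305 = 215.5175 cobalt
215.5175 cobalt × 2.377 = 512.2850975 iron

512.29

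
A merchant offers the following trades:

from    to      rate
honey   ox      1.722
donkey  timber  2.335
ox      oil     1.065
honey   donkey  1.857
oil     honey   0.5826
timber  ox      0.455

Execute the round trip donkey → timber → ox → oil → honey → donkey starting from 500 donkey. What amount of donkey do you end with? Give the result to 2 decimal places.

612.07

500 donkey × 2.335 = 1167.5 timber
1167.5 timber × 0.455 = 531.2125 ox
531.2125 ox × 1.065 = 565.7413125 oil
565.7413125 oil × 0.5826 = 329.6008886625 honey
329.6008886625 honey × 1.857 = 612.0688502462625 donkey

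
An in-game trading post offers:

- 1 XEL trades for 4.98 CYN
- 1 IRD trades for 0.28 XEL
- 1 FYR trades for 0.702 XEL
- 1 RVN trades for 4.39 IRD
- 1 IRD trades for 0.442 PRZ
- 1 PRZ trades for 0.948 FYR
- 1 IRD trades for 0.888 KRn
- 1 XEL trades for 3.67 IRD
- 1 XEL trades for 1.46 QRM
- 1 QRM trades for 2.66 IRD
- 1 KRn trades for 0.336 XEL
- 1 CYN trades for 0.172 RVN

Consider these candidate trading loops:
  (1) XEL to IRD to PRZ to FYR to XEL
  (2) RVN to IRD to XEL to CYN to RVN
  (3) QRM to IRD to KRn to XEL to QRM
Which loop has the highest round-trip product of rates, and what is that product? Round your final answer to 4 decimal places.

(1) 3.67 × 0.442 × 0.948 × 0.702 = 1.07953
(2) 4.39 × 0.28 × 4.98 × 0.172 = 1.05288
(3) 2.66 × 0.888 × 0.336 × 1.46 = 1.15874
Highest is cycle (3) at 1.1587 (>1, arbitrage).

1.1587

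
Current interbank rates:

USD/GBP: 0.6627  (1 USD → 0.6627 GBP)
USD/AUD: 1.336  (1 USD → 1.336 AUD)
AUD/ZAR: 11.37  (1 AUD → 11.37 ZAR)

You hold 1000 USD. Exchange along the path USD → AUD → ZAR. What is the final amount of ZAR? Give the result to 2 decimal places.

1000 USD × 1.336 = 1336 AUD
1336 AUD × 11.37 = 15190.32 ZAR

15190.32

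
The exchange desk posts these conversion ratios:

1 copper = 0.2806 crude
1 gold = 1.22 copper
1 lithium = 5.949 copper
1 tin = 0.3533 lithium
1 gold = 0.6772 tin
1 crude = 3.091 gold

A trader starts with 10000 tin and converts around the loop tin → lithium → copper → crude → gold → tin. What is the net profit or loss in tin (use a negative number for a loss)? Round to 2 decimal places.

10000 tin × 0.3533 = 3533 lithium
3533 lithium × 5.949 = 21017.817 copper
21017.817 copper × 0.2806 = 5897.5994502 crude
5897.5994502 crude × 3.091 = 18229.4799005682 gold
18229.4799005682 gold × 0.6772 = 12345.00378866478504 tin
Net change: 12345.00378866478504 − 10000 = 2345.00378866478504 tin

2345.00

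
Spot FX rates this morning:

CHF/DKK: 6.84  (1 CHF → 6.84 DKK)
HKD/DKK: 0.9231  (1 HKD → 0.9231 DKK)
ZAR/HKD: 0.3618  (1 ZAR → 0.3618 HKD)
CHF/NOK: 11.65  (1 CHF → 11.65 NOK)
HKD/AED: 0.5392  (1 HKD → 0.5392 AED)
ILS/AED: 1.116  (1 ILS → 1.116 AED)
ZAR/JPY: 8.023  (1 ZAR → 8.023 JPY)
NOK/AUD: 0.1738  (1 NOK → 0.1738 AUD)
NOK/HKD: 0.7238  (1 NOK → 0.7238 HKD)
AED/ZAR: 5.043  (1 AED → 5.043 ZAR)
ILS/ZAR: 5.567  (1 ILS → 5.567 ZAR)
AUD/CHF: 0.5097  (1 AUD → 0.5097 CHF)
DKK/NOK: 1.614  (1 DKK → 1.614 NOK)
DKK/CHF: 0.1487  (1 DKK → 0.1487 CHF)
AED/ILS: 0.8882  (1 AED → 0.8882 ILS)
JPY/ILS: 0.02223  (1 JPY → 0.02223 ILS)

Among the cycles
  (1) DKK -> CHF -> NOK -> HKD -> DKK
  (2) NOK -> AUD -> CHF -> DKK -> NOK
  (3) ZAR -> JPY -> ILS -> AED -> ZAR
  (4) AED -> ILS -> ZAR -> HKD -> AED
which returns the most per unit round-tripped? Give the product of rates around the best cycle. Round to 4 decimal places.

(1) 0.1487 × 11.65 × 0.7238 × 0.9231 = 1.15746
(2) 0.1738 × 0.5097 × 6.84 × 1.614 = 0.97797
(3) 8.023 × 0.02223 × 1.116 × 5.043 = 1.00376
(4) 0.8882 × 5.567 × 0.3618 × 0.5392 = 0.96461
Highest is cycle (1) at 1.1575 (>1, arbitrage).

1.1575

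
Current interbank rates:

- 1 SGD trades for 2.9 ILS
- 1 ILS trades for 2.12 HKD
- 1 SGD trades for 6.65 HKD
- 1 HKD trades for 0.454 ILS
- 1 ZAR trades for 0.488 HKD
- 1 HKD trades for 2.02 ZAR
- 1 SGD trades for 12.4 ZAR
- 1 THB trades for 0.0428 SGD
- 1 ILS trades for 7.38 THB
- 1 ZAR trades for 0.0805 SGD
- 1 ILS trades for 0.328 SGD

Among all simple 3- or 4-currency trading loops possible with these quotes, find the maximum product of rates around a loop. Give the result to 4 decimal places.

1.0814

ZAR→SGD→HKD→ZAR: 0.0805 × 6.65 × 2.02 = 1.08136
ZAR→SGD→ILS→HKD→ZAR: 0.0805 × 2.9 × 2.12 × 2.02 = 0.99973
HKD→ILS→SGD→HKD: 0.454 × 0.328 × 6.65 = 0.99026
THB→SGD→HKD→ILS→THB: 0.0428 × 6.65 × 0.454 × 7.38 = 0.95363
THB→SGD→ILS→THB: 0.0428 × 2.9 × 7.38 = 0.91601
ZAR→HKD→ILS→SGD→ZAR: 0.488 × 0.454 × 0.328 × 12.4 = 0.90110
Maximum is ZAR→SGD→HKD→ZAR at 1.0814; arbitrage exists.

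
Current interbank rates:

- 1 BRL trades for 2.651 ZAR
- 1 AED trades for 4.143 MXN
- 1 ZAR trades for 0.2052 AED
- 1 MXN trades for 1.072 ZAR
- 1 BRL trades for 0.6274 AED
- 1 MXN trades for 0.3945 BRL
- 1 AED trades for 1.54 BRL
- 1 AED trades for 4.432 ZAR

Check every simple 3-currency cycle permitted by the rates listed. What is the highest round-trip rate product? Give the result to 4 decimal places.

1.0254

MXN→BRL→AED→MXN: 0.3945 × 0.6274 × 4.143 = 1.02543
MXN→ZAR→AED→MXN: 1.072 × 0.2052 × 4.143 = 0.91135
AED→BRL→ZAR→AED: 1.54 × 2.651 × 0.2052 = 0.83774
Maximum is MXN→BRL→AED→MXN at 1.0254; arbitrage exists.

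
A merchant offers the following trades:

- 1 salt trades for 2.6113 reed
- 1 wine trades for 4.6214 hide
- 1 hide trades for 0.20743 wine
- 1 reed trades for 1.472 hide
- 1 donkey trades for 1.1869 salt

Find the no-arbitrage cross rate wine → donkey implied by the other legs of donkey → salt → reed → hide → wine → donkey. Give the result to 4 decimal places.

1.0567

Known legs of the cycle: 1.1869 × 2.6113 × 1.472 × 0.20743 = 0.9463467084898112
For no arbitrage the full-cycle product must be 1, so the missing rate is 1 / 0.9463467084898112 ≈ 1.056695.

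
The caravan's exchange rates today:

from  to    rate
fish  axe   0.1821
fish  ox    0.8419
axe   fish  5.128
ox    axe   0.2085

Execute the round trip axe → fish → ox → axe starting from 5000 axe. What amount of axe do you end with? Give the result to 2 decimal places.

5000 axe × 5.128 = 25640 fish
25640 fish × 0.8419 = 21586.316 ox
21586.316 ox × 0.2085 = 4500.746886 axe

4500.75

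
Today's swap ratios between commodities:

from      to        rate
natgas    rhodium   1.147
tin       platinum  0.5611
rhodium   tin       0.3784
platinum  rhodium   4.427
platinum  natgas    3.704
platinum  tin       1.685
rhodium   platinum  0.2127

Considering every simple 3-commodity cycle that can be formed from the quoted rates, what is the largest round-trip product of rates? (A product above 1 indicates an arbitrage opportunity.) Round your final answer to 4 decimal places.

tin→platinum→rhodium→tin: 0.5611 × 4.427 × 0.3784 = 0.93994
natgas→rhodium→platinum→natgas: 1.147 × 0.2127 × 3.704 = 0.90365
Maximum is tin→platinum→rhodium→tin at 0.9399; no arbitrage — every cycle loses value.

0.9399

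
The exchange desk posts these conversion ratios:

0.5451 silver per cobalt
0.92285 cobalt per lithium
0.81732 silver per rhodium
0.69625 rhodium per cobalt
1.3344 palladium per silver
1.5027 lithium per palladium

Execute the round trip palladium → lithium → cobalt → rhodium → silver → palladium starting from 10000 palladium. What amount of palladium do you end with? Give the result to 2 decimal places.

10530.45

10000 palladium × 1.5027 = 15027 lithium
15027 lithium × 0.92285 = 13867.66695 cobalt
13867.66695 cobalt × 0.69625 = 9655.3631139375 rhodium
9655.3631139375 rhodium × 0.81732 = 7891.5213802833975 silver
7891.5213802833975 silver × 1.3344 = 10530.446129850165624 palladium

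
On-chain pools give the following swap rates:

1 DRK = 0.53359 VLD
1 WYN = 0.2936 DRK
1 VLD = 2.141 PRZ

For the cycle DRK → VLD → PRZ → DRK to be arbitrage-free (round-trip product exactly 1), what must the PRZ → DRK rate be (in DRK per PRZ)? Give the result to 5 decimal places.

0.87534

Known legs of the cycle: 0.53359 × 2.141 = 1.14241619
For no arbitrage the full-cycle product must be 1, so the missing rate is 1 / 1.14241619 ≈ 0.8753377.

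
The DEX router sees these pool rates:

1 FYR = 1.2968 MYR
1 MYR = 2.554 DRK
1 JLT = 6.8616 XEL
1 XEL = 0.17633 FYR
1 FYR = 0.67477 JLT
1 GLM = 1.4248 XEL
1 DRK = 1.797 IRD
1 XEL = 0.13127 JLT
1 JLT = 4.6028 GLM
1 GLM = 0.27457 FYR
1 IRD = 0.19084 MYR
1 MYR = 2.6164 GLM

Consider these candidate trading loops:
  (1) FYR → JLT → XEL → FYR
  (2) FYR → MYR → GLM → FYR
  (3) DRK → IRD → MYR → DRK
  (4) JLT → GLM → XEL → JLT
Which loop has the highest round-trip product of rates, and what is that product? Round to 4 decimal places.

0.9316

(1) 0.67477 × 6.8616 × 0.17633 = 0.81641
(2) 1.2968 × 2.6164 × 0.27457 = 0.93160
(3) 1.797 × 0.19084 × 2.554 = 0.87587
(4) 4.6028 × 1.4248 × 0.13127 = 0.86088
Highest is cycle (2) at 0.9316 (≤1, no arbitrage).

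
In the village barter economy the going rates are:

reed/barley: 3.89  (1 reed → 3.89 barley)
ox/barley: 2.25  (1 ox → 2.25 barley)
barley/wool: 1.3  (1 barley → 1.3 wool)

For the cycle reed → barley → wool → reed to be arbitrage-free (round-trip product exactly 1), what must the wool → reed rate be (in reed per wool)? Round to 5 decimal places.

Known legs of the cycle: 3.89 × 1.3 = 5.057
For no arbitrage the full-cycle product must be 1, so the missing rate is 1 / 5.057 ≈ 0.1977457.

0.19775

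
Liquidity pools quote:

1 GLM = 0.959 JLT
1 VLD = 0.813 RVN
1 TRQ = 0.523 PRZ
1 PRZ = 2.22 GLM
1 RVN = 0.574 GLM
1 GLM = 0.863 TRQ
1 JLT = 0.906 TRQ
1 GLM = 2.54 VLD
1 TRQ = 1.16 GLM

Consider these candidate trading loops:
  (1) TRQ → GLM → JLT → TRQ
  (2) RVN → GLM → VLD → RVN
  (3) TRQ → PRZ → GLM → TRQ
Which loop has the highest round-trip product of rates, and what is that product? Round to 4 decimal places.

(1) 1.16 × 0.959 × 0.906 = 1.00787
(2) 0.574 × 2.54 × 0.813 = 1.18532
(3) 0.523 × 2.22 × 0.863 = 1.00199
Highest is cycle (2) at 1.1853 (>1, arbitrage).

1.1853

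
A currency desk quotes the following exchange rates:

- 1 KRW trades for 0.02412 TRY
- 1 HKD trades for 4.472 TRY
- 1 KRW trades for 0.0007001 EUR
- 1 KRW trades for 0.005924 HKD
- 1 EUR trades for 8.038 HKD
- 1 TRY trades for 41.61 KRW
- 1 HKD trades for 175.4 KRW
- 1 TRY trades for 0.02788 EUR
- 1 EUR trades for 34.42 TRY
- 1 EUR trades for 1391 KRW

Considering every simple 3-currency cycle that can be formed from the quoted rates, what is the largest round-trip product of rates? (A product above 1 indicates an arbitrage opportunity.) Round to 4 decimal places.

HKD→TRY→KRW→HKD: 4.472 × 41.61 × 0.005924 = 1.10234
EUR→TRY→KRW→EUR: 34.42 × 41.61 × 0.0007001 = 1.00269
EUR→HKD→TRY→EUR: 8.038 × 4.472 × 0.02788 = 1.00217
EUR→HKD→KRW→EUR: 8.038 × 175.4 × 0.0007001 = 0.98705
EUR→KRW→TRY→EUR: 1391 × 0.02412 × 0.02788 = 0.93540
Maximum is HKD→TRY→KRW→HKD at 1.1023; arbitrage exists.

1.1023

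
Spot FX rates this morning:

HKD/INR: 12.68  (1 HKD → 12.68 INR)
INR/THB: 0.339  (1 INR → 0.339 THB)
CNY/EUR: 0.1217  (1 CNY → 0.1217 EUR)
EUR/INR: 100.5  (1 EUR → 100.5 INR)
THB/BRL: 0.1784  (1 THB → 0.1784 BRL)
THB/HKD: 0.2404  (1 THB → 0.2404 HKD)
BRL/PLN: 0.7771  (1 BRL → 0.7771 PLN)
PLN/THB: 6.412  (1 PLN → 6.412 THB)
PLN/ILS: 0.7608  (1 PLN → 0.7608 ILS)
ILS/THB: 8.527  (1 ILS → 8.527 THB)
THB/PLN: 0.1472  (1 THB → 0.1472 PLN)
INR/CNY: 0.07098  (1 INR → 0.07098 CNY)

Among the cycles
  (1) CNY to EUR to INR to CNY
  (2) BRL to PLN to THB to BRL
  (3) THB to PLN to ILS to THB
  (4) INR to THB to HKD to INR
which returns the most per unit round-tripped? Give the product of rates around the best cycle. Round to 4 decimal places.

(1) 0.1217 × 100.5 × 0.07098 = 0.86815
(2) 0.7771 × 6.412 × 0.1784 = 0.88893
(3) 0.1472 × 0.7608 × 8.527 = 0.95494
(4) 0.339 × 0.2404 × 12.68 = 1.03336
Highest is cycle (4) at 1.0334 (>1, arbitrage).

1.0334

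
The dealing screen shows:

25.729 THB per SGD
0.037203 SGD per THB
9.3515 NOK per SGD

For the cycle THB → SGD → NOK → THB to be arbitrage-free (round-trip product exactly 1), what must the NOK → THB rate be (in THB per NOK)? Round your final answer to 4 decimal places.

2.8744

Known legs of the cycle: 0.037203 × 9.3515 = 0.3479038545
For no arbitrage the full-cycle product must be 1, so the missing rate is 1 / 0.3479038545 ≈ 2.874357.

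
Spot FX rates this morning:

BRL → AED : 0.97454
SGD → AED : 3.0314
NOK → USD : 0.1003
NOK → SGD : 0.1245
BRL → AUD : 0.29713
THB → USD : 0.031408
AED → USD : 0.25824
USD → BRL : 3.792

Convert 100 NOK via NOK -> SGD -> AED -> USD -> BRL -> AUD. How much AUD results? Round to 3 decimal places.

10.981

100 NOK × 0.1245 = 12.45 SGD
12.45 SGD × 3.0314 = 37.74093 AED
37.74093 AED × 0.25824 = 9.7462177632 USD
9.7462177632 USD × 3.792 = 36.9576577580544 BRL
36.9576577580544 BRL × 0.29713 = 10.981228849650703872 AUD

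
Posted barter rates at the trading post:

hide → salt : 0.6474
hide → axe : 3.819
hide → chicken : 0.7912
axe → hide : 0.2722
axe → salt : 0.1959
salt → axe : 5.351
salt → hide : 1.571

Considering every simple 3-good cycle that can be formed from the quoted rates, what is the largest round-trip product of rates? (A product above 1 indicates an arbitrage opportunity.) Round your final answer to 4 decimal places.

1.1753

hide→axe→salt→hide: 3.819 × 0.1959 × 1.571 = 1.17533
hide→salt→axe→hide: 0.6474 × 5.351 × 0.2722 = 0.94297
Maximum is hide→axe→salt→hide at 1.1753; arbitrage exists.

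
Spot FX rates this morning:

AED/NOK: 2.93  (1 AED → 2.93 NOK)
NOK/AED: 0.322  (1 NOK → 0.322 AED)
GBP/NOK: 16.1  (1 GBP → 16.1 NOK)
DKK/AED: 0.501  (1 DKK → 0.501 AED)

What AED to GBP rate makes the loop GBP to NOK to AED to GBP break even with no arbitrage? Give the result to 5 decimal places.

0.19289

Known legs of the cycle: 16.1 × 0.322 = 5.1842
For no arbitrage the full-cycle product must be 1, so the missing rate is 1 / 5.1842 ≈ 0.1928938.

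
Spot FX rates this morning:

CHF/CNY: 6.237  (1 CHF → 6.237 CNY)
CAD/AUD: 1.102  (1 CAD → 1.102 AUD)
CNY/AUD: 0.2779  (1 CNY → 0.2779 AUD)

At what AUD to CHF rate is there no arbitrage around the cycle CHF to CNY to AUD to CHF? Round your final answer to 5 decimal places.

0.57695

Known legs of the cycle: 6.237 × 0.2779 = 1.7332623
For no arbitrage the full-cycle product must be 1, so the missing rate is 1 / 1.7332623 ≈ 0.5769467.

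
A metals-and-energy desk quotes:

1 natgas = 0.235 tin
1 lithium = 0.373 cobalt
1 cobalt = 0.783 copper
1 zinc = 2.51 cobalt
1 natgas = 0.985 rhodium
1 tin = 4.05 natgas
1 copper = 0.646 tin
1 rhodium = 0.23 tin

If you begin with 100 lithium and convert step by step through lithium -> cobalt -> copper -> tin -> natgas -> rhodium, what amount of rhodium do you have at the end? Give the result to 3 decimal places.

100 lithium × 0.373 = 37.3 cobalt
37.3 cobalt × 0.783 = 29.2059 copper
29.2059 copper × 0.646 = 18.8670114 tin
18.8670114 tin × 4.05 = 76.41139617 natgas
76.41139617 natgas × 0.985 = 75.26522522745 rhodium

75.265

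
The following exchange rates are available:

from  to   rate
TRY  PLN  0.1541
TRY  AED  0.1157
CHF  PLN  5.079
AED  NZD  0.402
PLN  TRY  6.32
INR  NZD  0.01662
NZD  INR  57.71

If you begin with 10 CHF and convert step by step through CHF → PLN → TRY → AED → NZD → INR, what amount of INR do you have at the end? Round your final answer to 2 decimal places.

10 CHF × 5.079 = 50.79 PLN
50.79 PLN × 6.32 = 320.9928 TRY
320.9928 TRY × 0.1157 = 37.13886696 AED
37.13886696 AED × 0.402 = 14.92982451792 NZD
14.92982451792 NZD × 57.71 = 861.6001729291632 INR

861.60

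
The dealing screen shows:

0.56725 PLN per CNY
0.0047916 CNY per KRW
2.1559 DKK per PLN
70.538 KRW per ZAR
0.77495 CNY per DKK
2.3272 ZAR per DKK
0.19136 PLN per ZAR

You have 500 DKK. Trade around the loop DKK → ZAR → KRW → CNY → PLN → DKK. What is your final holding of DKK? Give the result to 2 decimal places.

500 DKK × 2.3272 = 1163.6 ZAR
1163.6 ZAR × 70.538 = 82078.0168 KRW
82078.0168 KRW × 0.0047916 = 393.28502529888 CNY
393.28502529888 CNY × 0.56725 = 223.09093060078968 PLN
223.09093060078968 PLN × 2.1559 = 480.961737282242471112 DKK

480.96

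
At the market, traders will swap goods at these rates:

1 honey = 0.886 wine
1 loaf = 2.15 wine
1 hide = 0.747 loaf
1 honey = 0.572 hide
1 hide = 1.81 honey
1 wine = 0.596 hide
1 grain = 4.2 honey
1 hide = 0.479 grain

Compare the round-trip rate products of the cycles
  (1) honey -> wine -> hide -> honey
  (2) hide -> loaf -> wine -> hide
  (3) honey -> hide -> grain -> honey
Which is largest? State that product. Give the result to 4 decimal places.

1.1507

(1) 0.886 × 0.596 × 1.81 = 0.95578
(2) 0.747 × 2.15 × 0.596 = 0.95721
(3) 0.572 × 0.479 × 4.2 = 1.15075
Highest is cycle (3) at 1.1507 (>1, arbitrage).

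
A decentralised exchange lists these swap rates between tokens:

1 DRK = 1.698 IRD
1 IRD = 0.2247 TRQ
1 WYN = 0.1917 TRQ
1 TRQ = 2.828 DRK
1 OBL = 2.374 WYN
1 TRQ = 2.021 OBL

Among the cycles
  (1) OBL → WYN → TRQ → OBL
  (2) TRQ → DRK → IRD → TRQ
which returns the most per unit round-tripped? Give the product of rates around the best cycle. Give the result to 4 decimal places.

1.0790

(1) 2.374 × 0.1917 × 2.021 = 0.91975
(2) 2.828 × 1.698 × 0.2247 = 1.07900
Highest is cycle (2) at 1.0790 (>1, arbitrage).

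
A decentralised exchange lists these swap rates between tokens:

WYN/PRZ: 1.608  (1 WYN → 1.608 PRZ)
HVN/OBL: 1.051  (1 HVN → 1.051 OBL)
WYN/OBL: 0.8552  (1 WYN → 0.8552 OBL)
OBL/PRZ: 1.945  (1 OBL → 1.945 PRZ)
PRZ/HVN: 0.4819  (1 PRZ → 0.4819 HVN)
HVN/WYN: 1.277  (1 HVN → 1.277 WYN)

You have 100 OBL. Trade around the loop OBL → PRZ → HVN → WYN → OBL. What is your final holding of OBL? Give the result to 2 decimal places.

100 OBL × 1.945 = 194.5 PRZ
194.5 PRZ × 0.4819 = 93.72955 HVN
93.72955 HVN × 1.277 = 119.69263535 WYN
119.69263535 WYN × 0.8552 = 102.36114175132 OBL

102.36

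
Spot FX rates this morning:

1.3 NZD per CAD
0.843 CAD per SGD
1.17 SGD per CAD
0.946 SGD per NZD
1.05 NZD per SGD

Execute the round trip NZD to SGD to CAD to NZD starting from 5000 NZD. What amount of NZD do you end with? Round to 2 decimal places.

5000 NZD × 0.946 = 4730 SGD
4730 SGD × 0.843 = 3987.39 CAD
3987.39 CAD × 1.3 = 5183.607 NZD

5183.61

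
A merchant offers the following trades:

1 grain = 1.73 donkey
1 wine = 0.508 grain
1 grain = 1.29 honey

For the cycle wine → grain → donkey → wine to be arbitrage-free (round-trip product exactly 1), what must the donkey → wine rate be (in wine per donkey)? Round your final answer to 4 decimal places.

1.1379

Known legs of the cycle: 0.508 × 1.73 = 0.87884
For no arbitrage the full-cycle product must be 1, so the missing rate is 1 / 0.87884 ≈ 1.137864.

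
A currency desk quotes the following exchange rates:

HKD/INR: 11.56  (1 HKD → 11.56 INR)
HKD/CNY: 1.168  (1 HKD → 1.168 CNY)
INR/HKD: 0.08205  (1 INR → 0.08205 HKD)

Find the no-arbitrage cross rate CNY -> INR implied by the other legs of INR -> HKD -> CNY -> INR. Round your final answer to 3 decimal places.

10.435

Known legs of the cycle: 0.08205 × 1.168 = 0.0958344
For no arbitrage the full-cycle product must be 1, so the missing rate is 1 / 0.0958344 ≈ 10.43467.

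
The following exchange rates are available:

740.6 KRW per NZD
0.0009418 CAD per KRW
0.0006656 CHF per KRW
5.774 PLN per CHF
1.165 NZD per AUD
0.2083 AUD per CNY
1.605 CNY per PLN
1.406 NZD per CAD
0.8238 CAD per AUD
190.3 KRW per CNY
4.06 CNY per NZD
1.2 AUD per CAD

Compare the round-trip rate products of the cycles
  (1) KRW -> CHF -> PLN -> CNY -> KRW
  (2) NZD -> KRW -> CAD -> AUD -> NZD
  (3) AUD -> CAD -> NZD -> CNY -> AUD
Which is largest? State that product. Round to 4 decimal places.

1.1738

(1) 0.0006656 × 5.774 × 1.605 × 190.3 = 1.17383
(2) 740.6 × 0.0009418 × 1.2 × 1.165 = 0.97510
(3) 0.8238 × 1.406 × 4.06 × 0.2083 = 0.97954
Highest is cycle (1) at 1.1738 (>1, arbitrage).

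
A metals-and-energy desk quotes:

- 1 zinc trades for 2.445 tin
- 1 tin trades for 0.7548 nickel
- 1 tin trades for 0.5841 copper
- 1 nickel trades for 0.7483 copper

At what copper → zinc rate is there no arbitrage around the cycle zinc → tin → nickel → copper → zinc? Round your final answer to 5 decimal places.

Known legs of the cycle: 2.445 × 0.7548 × 0.7483 = 1.3809771738
For no arbitrage the full-cycle product must be 1, so the missing rate is 1 / 1.3809771738 ≈ 0.7241249.

0.72412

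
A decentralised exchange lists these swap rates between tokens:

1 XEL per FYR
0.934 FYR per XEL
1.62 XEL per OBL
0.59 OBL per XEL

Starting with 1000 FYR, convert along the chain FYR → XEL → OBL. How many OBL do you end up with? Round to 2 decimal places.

590.00

1000 FYR × 1 = 1000 XEL
1000 XEL × 0.59 = 590 OBL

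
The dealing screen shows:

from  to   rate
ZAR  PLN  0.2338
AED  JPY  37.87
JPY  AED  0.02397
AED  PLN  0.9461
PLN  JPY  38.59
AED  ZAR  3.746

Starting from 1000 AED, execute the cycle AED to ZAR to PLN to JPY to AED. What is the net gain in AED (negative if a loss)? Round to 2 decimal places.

1000 AED × 3.746 = 3746 ZAR
3746 ZAR × 0.2338 = 875.8148 PLN
875.8148 PLN × 38.59 = 33797.693132 JPY
33797.693132 JPY × 0.02397 = 810.13070437404 AED
Net change: 810.13070437404 − 1000 = -189.86929562596 AED

-189.87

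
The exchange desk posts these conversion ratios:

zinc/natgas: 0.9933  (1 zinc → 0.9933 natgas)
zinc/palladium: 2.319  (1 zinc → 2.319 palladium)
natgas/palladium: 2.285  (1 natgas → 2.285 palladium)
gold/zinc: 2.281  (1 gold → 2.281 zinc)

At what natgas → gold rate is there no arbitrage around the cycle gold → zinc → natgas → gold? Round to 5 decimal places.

Known legs of the cycle: 2.281 × 0.9933 = 2.2657173
For no arbitrage the full-cycle product must be 1, so the missing rate is 1 / 2.2657173 ≈ 0.4413613.

0.44136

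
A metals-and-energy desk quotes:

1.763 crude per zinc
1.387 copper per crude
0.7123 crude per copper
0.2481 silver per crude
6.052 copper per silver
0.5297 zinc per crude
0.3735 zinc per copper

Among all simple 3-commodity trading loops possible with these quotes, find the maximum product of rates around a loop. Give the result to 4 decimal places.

silver→copper→crude→silver: 6.052 × 0.7123 × 0.2481 = 1.06952
zinc→crude→copper→zinc: 1.763 × 1.387 × 0.3735 = 0.91331
Maximum is silver→copper→crude→silver at 1.0695; arbitrage exists.

1.0695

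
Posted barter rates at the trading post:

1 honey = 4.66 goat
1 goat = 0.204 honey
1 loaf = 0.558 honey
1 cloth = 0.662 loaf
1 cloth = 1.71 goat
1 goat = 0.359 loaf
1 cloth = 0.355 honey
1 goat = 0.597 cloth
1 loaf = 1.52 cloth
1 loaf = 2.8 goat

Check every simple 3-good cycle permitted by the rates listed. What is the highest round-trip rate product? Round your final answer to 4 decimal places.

goat→cloth→loaf→goat: 0.597 × 0.662 × 2.8 = 1.10660
goat→cloth→honey→goat: 0.597 × 0.355 × 4.66 = 0.98762
goat→loaf→honey→goat: 0.359 × 0.558 × 4.66 = 0.93350
goat→loaf→cloth→goat: 0.359 × 1.52 × 1.71 = 0.93311
Maximum is goat→cloth→loaf→goat at 1.1066; arbitrage exists.

1.1066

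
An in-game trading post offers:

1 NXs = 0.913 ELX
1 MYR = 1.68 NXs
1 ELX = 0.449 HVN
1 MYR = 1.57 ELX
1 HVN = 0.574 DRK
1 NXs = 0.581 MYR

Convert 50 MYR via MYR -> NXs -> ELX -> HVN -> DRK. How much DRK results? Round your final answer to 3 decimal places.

50 MYR × 1.68 = 84 NXs
84 NXs × 0.913 = 76.692 ELX
76.692 ELX × 0.449 = 34.434708 HVN
34.434708 HVN × 0.574 = 19.765522392 DRK

19.766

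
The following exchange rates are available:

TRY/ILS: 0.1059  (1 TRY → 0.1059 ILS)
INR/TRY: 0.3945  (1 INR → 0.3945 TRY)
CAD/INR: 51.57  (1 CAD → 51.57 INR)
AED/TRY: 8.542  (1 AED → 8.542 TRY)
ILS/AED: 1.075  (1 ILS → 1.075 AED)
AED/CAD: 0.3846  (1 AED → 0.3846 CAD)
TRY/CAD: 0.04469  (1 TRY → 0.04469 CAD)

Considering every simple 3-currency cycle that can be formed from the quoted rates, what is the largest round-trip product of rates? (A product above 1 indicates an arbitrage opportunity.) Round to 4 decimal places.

0.9724

AED→TRY→ILS→AED: 8.542 × 0.1059 × 1.075 = 0.97244
TRY→CAD→INR→TRY: 0.04469 × 51.57 × 0.3945 = 0.90919
Maximum is AED→TRY→ILS→AED at 0.9724; no arbitrage — every cycle loses value.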